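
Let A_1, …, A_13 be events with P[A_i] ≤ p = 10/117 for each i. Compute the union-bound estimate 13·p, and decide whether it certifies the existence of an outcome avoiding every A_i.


Union bound: P[∪_{i=1}^{13} A_i] ≤ Σ_i P[A_i] ≤ 13·p = 13·(10/117) = 10/9.
Numerically: 10/9 ≈ 1.111111.
Is 10/9 < 1? NO.
Since the bound 10/9 is ≥ 1, the union bound is uninformative here; it does NOT by itself certify existence.

13·p = 10/9 ≈ 1.111111; existence NOT certified by the union bound.


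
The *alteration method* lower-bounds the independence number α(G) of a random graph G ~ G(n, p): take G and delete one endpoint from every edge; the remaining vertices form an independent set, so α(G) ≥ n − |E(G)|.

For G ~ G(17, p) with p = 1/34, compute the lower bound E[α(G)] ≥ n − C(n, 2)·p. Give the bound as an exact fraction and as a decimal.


E[|E(G)|] = C(17, 2)·p = 136 · (1/34) = 4.
E[α(G)] ≥ n − E[|E(G)|] = 17 − 4 = 13.
Numerically: ≈ 13.000.
(This is only a lower bound; the true E[α(G)] may be larger.)

E[α(G)] ≥ 13 ≈ 13.000.


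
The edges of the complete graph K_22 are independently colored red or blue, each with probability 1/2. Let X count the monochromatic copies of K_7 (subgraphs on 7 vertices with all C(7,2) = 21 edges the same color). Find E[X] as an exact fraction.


Let X = Σ_S X_S over the C(22, 7) = 170544 subsets S of size 7, where X_S = 1 if the K_7 on S is monochromatic.
For a fixed S, the K_7 on S has C(7, 2) = 21 edges. P[all 21 edges red] = (1/2)^21, and likewise for blue, so P[monochromatic] = 2·(1/2)^21 = 2^{1 − 21} = 1/1048576.
Summing: E[X] = C(22, 7) · 2^{1 − 21} = 170544 · 1/1048576 = 10659/65536.
Numerically: E[X] ≈ 0.162643.

E[X] = C(22,7)·2^(1−C(7,2)) = 10659/65536 ≈ 0.162643.


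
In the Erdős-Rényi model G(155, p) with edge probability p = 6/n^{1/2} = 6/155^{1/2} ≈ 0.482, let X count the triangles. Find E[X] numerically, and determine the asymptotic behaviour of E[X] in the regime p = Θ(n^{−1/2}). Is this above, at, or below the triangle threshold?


Number of potential triangles: C(155, 3) = 608685.
Each occurs with probability p³ ≈ (0.482)³ ≈ 1.11933e-01.
By linearity: E[X] = C(155, 3)·p³ ≈ 608685 · 1.11933e-01 ≈ 68131.634.
Since α = 1/2 < 1, p = c/n^{1/2} ≫ 1/n is above the triangle threshold p ~ 1/n. Asymptotically E[X] ~ (c³/6)·n^{3(1−α)} = (6³/6)·n^{1.5} → ∞; triangles are abundant w.h.p.

E[X] ≈ 68131.634; in regime p = Θ(1/n^{1/2}) E[X] diverges (above the triangle threshold p ~ 1/n).


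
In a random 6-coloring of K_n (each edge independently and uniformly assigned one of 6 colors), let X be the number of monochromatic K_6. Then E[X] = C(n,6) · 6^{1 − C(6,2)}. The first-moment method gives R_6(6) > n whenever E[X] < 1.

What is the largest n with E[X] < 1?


We need C(n, 6) · 6^{1 − 15} < 1, i.e. C(n, 6) < 6^{15 − 1} = 78364164096.
Check values of n near the boundary:
  n = 194: C(194, 6) = 68482017072; 68482017072 < 78364164096? YES
  n = 195: C(195, 6) = 70656049360; 70656049360 < 78364164096? YES
  n = 196: C(196, 6) = 72887293024; 72887293024 < 78364164096? YES
  n = 197: C(197, 6) = 75176946208; 75176946208 < 78364164096? YES
  n = 198: C(198, 6) = 77526225777; 77526225777 < 78364164096? YES
  n = 199: C(199, 6) = 79936367511; 79936367511 < 78364164096? NO
  n = 200: C(200, 6) = 82408626300; 82408626300 < 78364164096? NO
  n = 201: C(201, 6) = 84944276340; 84944276340 < 78364164096? NO
The largest n with C(n, 6) < 78364164096 is n = 198 (where E[X] = 25842075259/26121388032 ≈ 0.98931). Hence R_6(6) > 198, i.e. R_6(6) ≥ 199.

Largest n = 198; hence R_6(6) > 198.


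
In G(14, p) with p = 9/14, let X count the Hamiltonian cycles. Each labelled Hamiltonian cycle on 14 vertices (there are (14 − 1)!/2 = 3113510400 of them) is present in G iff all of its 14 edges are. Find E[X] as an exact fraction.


K_14 has (14 − 1)!/2 = 3113510400 labelled Hamiltonian cycles.
For each such Hamiltonian cycle H, let X_H = 1 if all 14 edges of H are present in G. Then P[X_H = 1] = p^{14} = (9/14)^{14} = 22876792454961/11112006825558016.
By linearity of expectation: E[X] = Σ_H E[X_H] = 3113510400 · p^{14} = 3113510400 · 22876792454961/11112006825558016 = 19873641525435994725/3100448333024.
Numerically: E[X] ≈ 6.41e+06.

E[X] = 3113510400 · (9/14)^{14} = 19873641525435994725/3100448333024 ≈ 6.41e+06.


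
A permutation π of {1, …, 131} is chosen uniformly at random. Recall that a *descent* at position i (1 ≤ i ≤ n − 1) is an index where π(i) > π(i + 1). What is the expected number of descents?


Write X = Σ X_I over i = 1, …, 130, with X_I the indicator of one descent.
There are 130 indicators.
For each fixed i, the pair (π(i), π(i+1)) is a uniformly random ordered pair of distinct values from {1, …, 131}; by symmetry P[π(i) > π(i+1)] = 1/2.
By linearity: E[X] = 130 · (1/2) = (131 − 1) · (1/2) = 65 ≈ 65.000.

E[X] = 65 = 65.000.


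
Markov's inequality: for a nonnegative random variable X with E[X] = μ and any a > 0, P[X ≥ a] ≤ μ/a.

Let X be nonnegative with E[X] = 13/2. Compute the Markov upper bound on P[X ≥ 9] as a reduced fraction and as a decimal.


μ = E[X] = 13/2, a = 9.
Markov: P[X ≥ 9] ≤ μ/a = (13/2)/9 = 13/18.
Numerically: ≈ 0.722.
(Since a = 9 > μ = 6.500, the bound 13/18 is < 1 and informative.)

P[X ≥ 9] ≤ 13/18 ≈ 0.722.


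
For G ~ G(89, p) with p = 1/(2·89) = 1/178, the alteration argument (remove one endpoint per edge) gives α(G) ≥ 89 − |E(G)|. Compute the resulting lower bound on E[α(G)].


E[|E(G)|] = C(89, 2)·p = 3916 · (1/178) = 22.
E[α(G)] ≥ n − E[|E(G)|] = 89 − 22 = 67.
Numerically: ≈ 67.000.
(This is only a lower bound; the true E[α(G)] may be larger.)

E[α(G)] ≥ 67 ≈ 67.000.


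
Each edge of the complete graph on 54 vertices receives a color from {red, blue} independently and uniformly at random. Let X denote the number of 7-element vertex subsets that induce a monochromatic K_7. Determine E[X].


Let X = Σ_S X_S over the C(54, 7) = 177100560 subsets S of size 7, where X_S = 1 if the K_7 on S is monochromatic.
For a fixed S, the K_7 on S has C(7, 2) = 21 edges. P[all 21 edges red] = (1/2)^21, and likewise for blue, so P[monochromatic] = 2·(1/2)^21 = 2^{1 − 21} = 1/1048576.
Summing: E[X] = C(54, 7) · 2^{1 − 21} = 177100560 · 1/1048576 = 11068785/65536.
Numerically: E[X] ≈ 168.89626.

E[X] = C(54,7)·2^(1−C(7,2)) = 11068785/65536 ≈ 168.89626.


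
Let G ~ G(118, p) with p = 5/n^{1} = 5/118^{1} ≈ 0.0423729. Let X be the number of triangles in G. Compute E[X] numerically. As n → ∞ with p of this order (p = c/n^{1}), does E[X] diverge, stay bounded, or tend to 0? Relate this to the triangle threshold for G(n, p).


Number of potential triangles: C(118, 3) = 266916.
Each occurs with probability p³ ≈ (0.0423729)³ ≈ 7.60788591e-05.
By linearity: E[X] = C(118, 3)·p³ ≈ 266916 · 7.60788591e-05 ≈ 20.306665.
Here α = 1, so p = 5/n is exactly at the triangle threshold p ~ 1/n. Asymptotically E[X] → c³/6 = 5³/6 = 125/6 ≈ 20.833333, a bounded constant. In this regime the triangle count is asymptotically Poisson(c³/6).

E[X] ≈ 20.306665; in regime p = Θ(1/n^{1}) E[X] stays bounded (at the triangle threshold p ~ 1/n).


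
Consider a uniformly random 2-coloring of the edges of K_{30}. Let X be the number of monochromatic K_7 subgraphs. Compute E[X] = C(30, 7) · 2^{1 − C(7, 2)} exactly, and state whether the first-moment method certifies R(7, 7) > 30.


E[X] = C(30, 7) · 2^{1 − 21} = 2035800 · 2^{−20} = 2035800/1048576.
As a reduced fraction: E[X] = 254475/131072 ≈ 1.9415.
Is E[X] < 1? NO.
Since E[X] ≥ 1, the first-moment bound is inconclusive at n = 30; it does NOT by itself certify R(7, 7) > 30.

E[X] = 254475/131072 ≈ 1.9415; E[X] ≥ 1; first-moment method inconclusive here.


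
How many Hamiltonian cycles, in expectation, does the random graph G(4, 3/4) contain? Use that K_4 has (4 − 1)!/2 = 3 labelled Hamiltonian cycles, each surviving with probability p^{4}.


K_4 has (4 − 1)!/2 = 3 labelled Hamiltonian cycles.
For each such Hamiltonian cycle H, let X_H = 1 if all 4 edges of H are present in G. Then P[X_H = 1] = p^{4} = (3/4)^{4} = 81/256.
Summing the indicators: E[X] = Σ_H E[X_H] = 3 · p^{4} = 3 · 81/256 = 243/256.
Numerically: E[X] ≈ 0.949219.

E[X] = 3 · (3/4)^{4} = 243/256 ≈ 0.949219.


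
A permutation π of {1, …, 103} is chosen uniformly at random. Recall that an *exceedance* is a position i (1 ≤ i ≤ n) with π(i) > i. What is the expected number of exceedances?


Write X = Σ_{i=1}^{103} X_i, where X_i = 1_{π(i) > i}.
For each fixed i, π(i) is uniform over {1, …, 103} (marginal of a uniform permutation), so P[π(i) > i] = (n − i)/n. Summing: Σ_{i=1}^{103} (n − i)/n = (0 + 1 + … + 102)/103 = 103(103 − 1)/(2·103) = (103 − 1)/2.
Hence E[X] = Σ_{i=1}^{103} (103 − i)/103 = 51 ≈ 51.0000.

E[X] = 51 = 51.0000.


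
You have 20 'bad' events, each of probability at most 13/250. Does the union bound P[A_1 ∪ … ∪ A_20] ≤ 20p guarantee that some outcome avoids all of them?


Union bound: P[∪_{i=1}^{20} A_i] ≤ Σ_i P[A_i] ≤ 20·p = 20·(13/250) = 26/25.
Numerically: 26/25 ≈ 1.040.
Is 26/25 < 1? NO.
Since the bound 26/25 is ≥ 1, the union bound is uninformative here; it does NOT by itself certify existence.

20·p = 26/25 ≈ 1.040; existence NOT certified by the union bound.


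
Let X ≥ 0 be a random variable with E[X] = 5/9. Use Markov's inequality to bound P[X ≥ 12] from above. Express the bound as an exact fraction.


μ = E[X] = 5/9, a = 12.
Markov: P[X ≥ 12] ≤ μ/a = (5/9)/12 = 5/108.
Numerically: ≈ 0.04630.
(Since a = 12 > μ = 0.55556, the bound 5/108 is < 1 and informative.)

P[X ≥ 12] ≤ 5/108 ≈ 0.04630.


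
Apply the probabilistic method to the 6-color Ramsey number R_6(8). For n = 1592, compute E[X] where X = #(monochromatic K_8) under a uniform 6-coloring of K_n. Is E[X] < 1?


E[X] = C(1592, 8) · 6^{1 − 28} = 1005480414540892933435 · 6^{−27} = 1005480414540892933435/1023490369077469249536.
As a reduced fraction: E[X] = 1005480414540892933435/1023490369077469249536 ≈ 0.982.
Is E[X] < 1? YES.
Since E[X] < 1, there exists a 6-coloring of K_{1592} with no monochromatic K_8; hence R_6(8) > 1592.

E[X] = 1005480414540892933435/1023490369077469249536 ≈ 0.982; E[X] < 1, so R_6(8) > 1592.


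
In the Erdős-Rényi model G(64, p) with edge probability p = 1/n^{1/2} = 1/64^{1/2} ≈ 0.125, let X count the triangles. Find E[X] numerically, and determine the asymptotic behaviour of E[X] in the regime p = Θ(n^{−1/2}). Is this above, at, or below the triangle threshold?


Number of potential triangles: C(64, 3) = 41664.
Each occurs with probability p³ ≈ (0.125)³ ≈ 1.9531250e-03.
By linearity: E[X] = C(64, 3)·p³ ≈ 41664 · 1.9531250e-03 ≈ 81.37500.
Since α = 1/2 < 1, p = c/n^{1/2} ≫ 1/n is above the triangle threshold p ~ 1/n. Asymptotically E[X] ~ (c³/6)·n^{3(1−α)} = (1³/6)·n^{1.5} → ∞; triangles are abundant w.h.p.

E[X] ≈ 81.37500; in regime p = Θ(1/n^{1/2}) E[X] diverges (above the triangle threshold p ~ 1/n).


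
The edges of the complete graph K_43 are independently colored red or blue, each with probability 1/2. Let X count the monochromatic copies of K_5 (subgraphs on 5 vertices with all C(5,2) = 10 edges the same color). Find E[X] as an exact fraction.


Let X = Σ_S X_S over the C(43, 5) = 962598 subsets S of size 5, where X_S = 1 if the K_5 on S is monochromatic.
For a fixed S, the K_5 on S has C(5, 2) = 10 edges. P[all 10 edges red] = (1/2)^10, and likewise for blue, so P[monochromatic] = 2·(1/2)^10 = 2^{1 − 10} = 1/512.
By linearity: E[X] = C(43, 5) · 2^{1 − 10} = 962598 · 1/512 = 481299/256.
Numerically: E[X] ≈ 1880.074219.

E[X] = C(43,5)·2^(1−C(5,2)) = 481299/256 ≈ 1880.074219.


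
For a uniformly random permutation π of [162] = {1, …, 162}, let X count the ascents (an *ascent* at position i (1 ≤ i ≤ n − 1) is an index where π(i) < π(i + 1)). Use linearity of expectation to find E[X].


Write X = Σ X_I over i = 1, …, 161, with X_I the indicator of one ascent.
There are 161 indicators.
For each fixed i, the pair (π(i), π(i+1)) is a uniformly random ordered pair of distinct values from {1, …, 162}; by symmetry P[π(i) < π(i+1)] = 1/2.
By linearity: E[X] = 161 · (1/2) = (162 − 1) · (1/2) = 161/2 ≈ 80.5000.

E[X] = 161/2 = 80.5000.


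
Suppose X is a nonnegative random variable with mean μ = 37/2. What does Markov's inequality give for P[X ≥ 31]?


μ = E[X] = 37/2, a = 31.
Markov: P[X ≥ 31] ≤ μ/a = (37/2)/31 = 37/62.
Numerically: ≈ 0.59677.
(Since a = 31 > μ = 18.50000, the bound 37/62 is < 1 and informative.)

P[X ≥ 31] ≤ 37/62 ≈ 0.59677.


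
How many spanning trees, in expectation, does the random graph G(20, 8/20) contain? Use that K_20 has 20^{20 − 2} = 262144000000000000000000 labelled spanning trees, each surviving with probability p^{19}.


K_20 has 20^{20 − 2} = 262144000000000000000000 labelled spanning trees.
For each such spanning tree H, let X_H = 1 if all 19 edges of H are present in G. Then P[X_H = 1] = p^{19} = (2/5)^{19} = 524288/19073486328125.
By linearity: E[X] = Σ_H E[X_H] = 262144000000000000000000 · p^{19} = 262144000000000000000000 · 524288/19073486328125 = 36028797018963968/5.
Numerically: E[X] ≈ 7.206e+15.

E[X] = 262144000000000000000000 · (2/5)^{19} = 36028797018963968/5 ≈ 7.206e+15.


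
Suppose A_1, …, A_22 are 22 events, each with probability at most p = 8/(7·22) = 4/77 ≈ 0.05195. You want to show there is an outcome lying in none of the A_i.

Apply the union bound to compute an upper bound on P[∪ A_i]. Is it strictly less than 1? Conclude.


Union bound: P[∪_{i=1}^{22} A_i] ≤ Σ_i P[A_i] ≤ 22·p = 22·(4/77) = 8/7.
Numerically: 8/7 ≈ 1.14286.
Is 8/7 < 1? NO.
Since the bound 8/7 is ≥ 1, the union bound is uninformative here; it does NOT by itself certify existence.

22·p = 8/7 ≈ 1.14286; existence NOT certified by the union bound.


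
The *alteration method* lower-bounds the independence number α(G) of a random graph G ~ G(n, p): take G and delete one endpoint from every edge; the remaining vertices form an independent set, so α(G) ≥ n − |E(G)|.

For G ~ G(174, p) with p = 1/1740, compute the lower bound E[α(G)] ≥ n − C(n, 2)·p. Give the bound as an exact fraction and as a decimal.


E[|E(G)|] = C(174, 2)·p = 15051 · (1/1740) = 173/20.
E[α(G)] ≥ n − E[|E(G)|] = 174 − 173/20 = 3307/20.
Numerically: ≈ 165.350.
(This is only a lower bound; the true E[α(G)] may be larger.)

E[α(G)] ≥ 3307/20 ≈ 165.350.


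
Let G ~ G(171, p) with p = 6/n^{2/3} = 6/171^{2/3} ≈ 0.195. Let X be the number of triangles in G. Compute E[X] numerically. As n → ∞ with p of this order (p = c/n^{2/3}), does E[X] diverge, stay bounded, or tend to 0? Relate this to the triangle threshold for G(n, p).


Number of potential triangles: C(171, 3) = 818805.
Each occurs with probability p³ ≈ (0.195)³ ≈ 7.38689e-03.
By linearity: E[X] = C(171, 3)·p³ ≈ 818805 · 7.38689e-03 ≈ 6048.421.
Since α = 2/3 < 1, p = c/n^{2/3} ≫ 1/n is above the triangle threshold p ~ 1/n. Asymptotically E[X] ~ (c³/6)·n^{3(1−α)} = (6³/6)·n^{1} → ∞; triangles are abundant w.h.p.

E[X] ≈ 6048.421; in regime p = Θ(1/n^{2/3}) E[X] diverges (above the triangle threshold p ~ 1/n).


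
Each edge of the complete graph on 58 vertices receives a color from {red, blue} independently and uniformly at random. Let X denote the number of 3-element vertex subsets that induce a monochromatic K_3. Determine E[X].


Let X = Σ_S X_S over the C(58, 3) = 30856 subsets S of size 3, where X_S = 1 if the K_3 on S is monochromatic.
For a fixed S, the K_3 on S has C(3, 2) = 3 edges. P[all 3 edges red] = (1/2)^3, and likewise for blue, so P[monochromatic] = 2·(1/2)^3 = 2^{1 − 3} = 1/4.
By linearity of expectation: E[X] = C(58, 3) · 2^{1 − 3} = 30856 · 1/4 = 7714.
Numerically: E[X] ≈ 7714.00000.

E[X] = C(58,3)·2^(1−C(3,2)) = 7714 ≈ 7714.00000.


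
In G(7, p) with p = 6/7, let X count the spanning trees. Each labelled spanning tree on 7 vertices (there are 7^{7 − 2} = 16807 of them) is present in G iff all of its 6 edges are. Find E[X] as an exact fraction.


K_7 has 7^{7 − 2} = 16807 labelled spanning trees.
For each such spanning tree H, let X_H = 1 if all 6 edges of H are present in G. Then P[X_H = 1] = p^{6} = (6/7)^{6} = 46656/117649.
By linearity of expectation: E[X] = Σ_H E[X_H] = 16807 · p^{6} = 16807 · 46656/117649 = 46656/7.
Numerically: E[X] ≈ 6.67e+03.

E[X] = 16807 · (6/7)^{6} = 46656/7 ≈ 6.67e+03.


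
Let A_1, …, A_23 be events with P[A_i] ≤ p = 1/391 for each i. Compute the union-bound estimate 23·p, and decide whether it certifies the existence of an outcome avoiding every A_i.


Union bound: P[∪_{i=1}^{23} A_i] ≤ Σ_i P[A_i] ≤ 23·p = 23·(1/391) = 1/17.
Numerically: 1/17 ≈ 0.05882.
Is 1/17 < 1? YES.
Since P[∪ A_i] ≤ 1/17 < 1, the complement has P[∩ A_i^c] ≥ 1 − 1/17 = 16/17 > 0, so some outcome avoids every A_i.

23·p = 1/17 ≈ 0.05882; existence CERTIFIED by the union bound.


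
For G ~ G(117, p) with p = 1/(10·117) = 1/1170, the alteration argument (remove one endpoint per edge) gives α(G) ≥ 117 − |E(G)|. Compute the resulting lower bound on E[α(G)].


E[|E(G)|] = C(117, 2)·p = 6786 · (1/1170) = 29/5.
E[α(G)] ≥ n − E[|E(G)|] = 117 − 29/5 = 556/5.
Numerically: ≈ 111.2000.
(This is only a lower bound; the true E[α(G)] may be larger.)

E[α(G)] ≥ 556/5 ≈ 111.2000.


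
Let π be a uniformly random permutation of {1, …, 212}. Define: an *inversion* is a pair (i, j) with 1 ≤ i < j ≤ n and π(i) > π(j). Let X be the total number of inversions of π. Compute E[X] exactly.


Write X = Σ X_I over the C(212, 2) = 22366 pairs i < j, with X_I the indicator of one inversion.
There are 22366 indicators.
For each fixed pair i < j, the values π(i) and π(j) are two distinct elements of {1, …, 212} in uniformly random order; by symmetry P[π(i) > π(j)] = 1/2.
By linearity: E[X] = 22366 · (1/2) = C(212, 2) · (1/2) = 22366/2 = 11183 ≈ 11183.000000.

E[X] = 11183 = 11183.000000.


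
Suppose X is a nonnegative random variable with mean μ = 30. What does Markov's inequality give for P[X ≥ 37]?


μ = E[X] = 30, a = 37.
Markov: P[X ≥ 37] ≤ μ/a = (30)/37 = 30/37.
Numerically: ≈ 0.81081.
(Since a = 37 > μ = 30.00000, the bound 30/37 is < 1 and informative.)

P[X ≥ 37] ≤ 30/37 ≈ 0.81081.


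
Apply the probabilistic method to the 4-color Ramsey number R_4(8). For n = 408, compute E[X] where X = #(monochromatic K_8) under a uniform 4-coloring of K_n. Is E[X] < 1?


E[X] = C(408, 8) · 4^{1 − 28} = 17773458424095231 · 4^{−27} = 17773458424095231/18014398509481984.
As a reduced fraction: E[X] = 17773458424095231/18014398509481984 ≈ 0.9866.
Is E[X] < 1? YES.
Since E[X] < 1, there exists a 4-coloring of K_{408} with no monochromatic K_8; hence R_4(8) > 408.

E[X] = 17773458424095231/18014398509481984 ≈ 0.9866; E[X] < 1, so R_4(8) > 408.


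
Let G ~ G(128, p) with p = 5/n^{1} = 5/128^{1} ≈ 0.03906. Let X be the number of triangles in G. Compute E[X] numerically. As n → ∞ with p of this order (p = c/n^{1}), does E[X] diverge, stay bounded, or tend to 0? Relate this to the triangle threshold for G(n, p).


Number of potential triangles: C(128, 3) = 341376.
Each occurs with probability p³ ≈ (0.03906)³ ≈ 5.960464e-05.
By linearity: E[X] = C(128, 3)·p³ ≈ 341376 · 5.960464e-05 ≈ 20.3476.
Here α = 1, so p = 5/n is exactly at the triangle threshold p ~ 1/n. Asymptotically E[X] → c³/6 = 5³/6 = 125/6 ≈ 20.8333, a bounded constant. In this regime the triangle count is asymptotically Poisson(c³/6).

E[X] ≈ 20.3476; in regime p = Θ(1/n^{1}) E[X] stays bounded (at the triangle threshold p ~ 1/n).


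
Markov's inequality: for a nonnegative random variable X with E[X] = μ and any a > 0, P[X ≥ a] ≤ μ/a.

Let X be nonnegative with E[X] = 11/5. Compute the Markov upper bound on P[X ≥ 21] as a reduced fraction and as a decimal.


μ = E[X] = 11/5, a = 21.
Markov: P[X ≥ 21] ≤ μ/a = (11/5)/21 = 11/105.
Numerically: ≈ 0.104762.
(Since a = 21 > μ = 2.200000, the bound 11/105 is < 1 and informative.)

P[X ≥ 21] ≤ 11/105 ≈ 0.104762.


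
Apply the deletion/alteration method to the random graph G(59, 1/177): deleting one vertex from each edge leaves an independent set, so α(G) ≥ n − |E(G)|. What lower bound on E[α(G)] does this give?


E[|E(G)|] = C(59, 2)·p = 1711 · (1/177) = 29/3.
E[α(G)] ≥ n − E[|E(G)|] = 59 − 29/3 = 148/3.
Numerically: ≈ 49.33333.
(This is only a lower bound; the true E[α(G)] may be larger.)

E[α(G)] ≥ 148/3 ≈ 49.33333.


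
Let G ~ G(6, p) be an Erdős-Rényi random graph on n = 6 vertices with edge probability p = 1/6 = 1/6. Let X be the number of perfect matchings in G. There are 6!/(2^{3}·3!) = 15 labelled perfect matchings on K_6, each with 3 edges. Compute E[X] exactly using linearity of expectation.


K_6 has 6!/(2^{3}·3!) = 15 labelled perfect matchings.
For each such perfect matching H, let X_H = 1 if all 3 edges of H are present in G. Then P[X_H = 1] = p^{3} = (1/6)^{3} = 1/216.
By linearity of expectation: E[X] = Σ_H E[X_H] = 15 · p^{3} = 15 · 1/216 = 5/72.
Numerically: E[X] ≈ 0.0694444.

E[X] = 15 · (1/6)^{3} = 5/72 ≈ 0.0694444.


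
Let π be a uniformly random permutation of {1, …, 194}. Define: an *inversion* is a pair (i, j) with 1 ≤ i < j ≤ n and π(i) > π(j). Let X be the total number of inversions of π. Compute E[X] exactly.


Write X = Σ X_I over the C(194, 2) = 18721 pairs i < j, with X_I the indicator of one inversion.
There are 18721 indicators.
For each fixed pair i < j, the values π(i) and π(j) are two distinct elements of {1, …, 194} in uniformly random order; by symmetry P[π(i) > π(j)] = 1/2.
By linearity: E[X] = 18721 · (1/2) = C(194, 2) · (1/2) = 18721/2 = 18721/2 ≈ 9360.50000.

E[X] = 18721/2 = 9360.50000.


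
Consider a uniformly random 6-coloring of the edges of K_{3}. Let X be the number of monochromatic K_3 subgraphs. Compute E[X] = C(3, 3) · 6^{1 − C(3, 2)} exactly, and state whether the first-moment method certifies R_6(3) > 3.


E[X] = C(3, 3) · 6^{1 − 3} = 1 · 6^{−2} = 1/36.
As a reduced fraction: E[X] = 1/36 ≈ 0.027778.
Is E[X] < 1? YES.
Since E[X] < 1, there exists a 6-coloring of K_{3} with no monochromatic K_3; hence R_6(3) > 3.

E[X] = 1/36 ≈ 0.027778; E[X] < 1, so R_6(3) > 3.


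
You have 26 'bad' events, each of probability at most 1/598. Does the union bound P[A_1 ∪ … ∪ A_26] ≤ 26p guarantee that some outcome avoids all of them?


Union bound: P[∪_{i=1}^{26} A_i] ≤ Σ_i P[A_i] ≤ 26·p = 26·(1/598) = 1/23.
Numerically: 1/23 ≈ 0.0435.
Is 1/23 < 1? YES.
Since P[∪ A_i] ≤ 1/23 < 1, the complement has P[∩ A_i^c] ≥ 1 − 1/23 = 22/23 > 0, so some outcome avoids every A_i.

26·p = 1/23 ≈ 0.0435; existence CERTIFIED by the union bound.


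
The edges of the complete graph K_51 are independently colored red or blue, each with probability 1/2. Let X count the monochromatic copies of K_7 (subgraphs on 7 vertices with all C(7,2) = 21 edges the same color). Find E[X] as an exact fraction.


Let X = Σ_S X_S over the C(51, 7) = 115775100 subsets S of size 7, where X_S = 1 if the K_7 on S is monochromatic.
For a fixed S, the K_7 on S has C(7, 2) = 21 edges. P[all 21 edges red] = (1/2)^21, and likewise for blue, so P[monochromatic] = 2·(1/2)^21 = 2^{1 − 21} = 1/1048576.
By linearity of expectation: E[X] = C(51, 7) · 2^{1 − 21} = 115775100 · 1/1048576 = 28943775/262144.
Numerically: E[X] ≈ 110.4117.

E[X] = C(51,7)·2^(1−C(7,2)) = 28943775/262144 ≈ 110.4117.


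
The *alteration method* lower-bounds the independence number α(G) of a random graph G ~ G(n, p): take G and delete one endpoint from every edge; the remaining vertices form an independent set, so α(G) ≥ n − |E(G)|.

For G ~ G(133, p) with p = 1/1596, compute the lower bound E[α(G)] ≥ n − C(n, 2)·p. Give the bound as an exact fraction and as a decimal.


E[|E(G)|] = C(133, 2)·p = 8778 · (1/1596) = 11/2.
E[α(G)] ≥ n − E[|E(G)|] = 133 − 11/2 = 255/2.
Numerically: ≈ 127.50000.
(This is only a lower bound; the true E[α(G)] may be larger.)

E[α(G)] ≥ 255/2 ≈ 127.50000.


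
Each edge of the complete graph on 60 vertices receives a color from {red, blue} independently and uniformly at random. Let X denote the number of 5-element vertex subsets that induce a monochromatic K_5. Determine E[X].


Let X = Σ_S X_S over the C(60, 5) = 5461512 subsets S of size 5, where X_S = 1 if the K_5 on S is monochromatic.
For a fixed S, the K_5 on S has C(5, 2) = 10 edges. P[all 10 edges red] = (1/2)^10, and likewise for blue, so P[monochromatic] = 2·(1/2)^10 = 2^{1 − 10} = 1/512.
By linearity: E[X] = C(60, 5) · 2^{1 − 10} = 5461512 · 1/512 = 682689/64.
Numerically: E[X] ≈ 10667.01562.

E[X] = C(60,5)·2^(1−C(5,2)) = 682689/64 ≈ 10667.01562.


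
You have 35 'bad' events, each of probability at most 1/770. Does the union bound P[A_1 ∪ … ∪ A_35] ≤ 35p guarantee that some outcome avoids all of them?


Union bound: P[∪_{i=1}^{35} A_i] ≤ Σ_i P[A_i] ≤ 35·p = 35·(1/770) = 1/22.
Numerically: 1/22 ≈ 0.045.
Is 1/22 < 1? YES.
Since P[∪ A_i] ≤ 1/22 < 1, the complement has P[∩ A_i^c] ≥ 1 − 1/22 = 21/22 > 0, so some outcome avoids every A_i.

35·p = 1/22 ≈ 0.045; existence CERTIFIED by the union bound.


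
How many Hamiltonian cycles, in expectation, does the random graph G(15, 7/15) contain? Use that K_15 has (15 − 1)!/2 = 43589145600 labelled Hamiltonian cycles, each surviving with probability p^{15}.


K_15 has (15 − 1)!/2 = 43589145600 labelled Hamiltonian cycles.
For each such Hamiltonian cycle H, let X_H = 1 if all 15 edges of H are present in G. Then P[X_H = 1] = p^{15} = (7/15)^{15} = 4747561509943/437893890380859375.
By linearity of expectation: E[X] = Σ_H E[X_H] = 43589145600 · p^{15} = 43589145600 · 4747561509943/437893890380859375 = 34064551424174695424/72081298828125.
Numerically: E[X] ≈ 4.726e+05.

E[X] = 43589145600 · (7/15)^{15} = 34064551424174695424/72081298828125 ≈ 4.726e+05.


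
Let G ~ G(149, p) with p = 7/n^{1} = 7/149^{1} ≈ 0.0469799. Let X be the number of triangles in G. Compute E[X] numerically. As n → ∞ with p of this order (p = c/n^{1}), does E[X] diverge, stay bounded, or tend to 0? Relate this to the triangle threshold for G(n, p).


Number of potential triangles: C(149, 3) = 540274.
Each occurs with probability p³ ≈ (0.0469799)³ ≈ 1.03689628e-04.
By linearity: E[X] = C(149, 3)·p³ ≈ 540274 · 1.03689628e-04 ≈ 56.020810.
Here α = 1, so p = 7/n is exactly at the triangle threshold p ~ 1/n. Asymptotically E[X] → c³/6 = 7³/6 = 343/6 ≈ 57.166667, a bounded constant. In this regime the triangle count is asymptotically Poisson(c³/6).

E[X] ≈ 56.020810; in regime p = Θ(1/n^{1}) E[X] stays bounded (at the triangle threshold p ~ 1/n).


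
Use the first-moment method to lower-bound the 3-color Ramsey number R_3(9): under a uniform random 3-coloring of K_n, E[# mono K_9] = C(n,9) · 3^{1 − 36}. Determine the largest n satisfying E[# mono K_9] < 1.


We need C(n, 9) · 3^{1 − 36} < 1, i.e. C(n, 9) < 3^{36 − 1} = 50031545098999707.
Check values of n near the boundary:
  n = 295: C(295, 9) = 41221140106119260; 41221140106119260 < 50031545098999707? YES
  n = 296: C(296, 9) = 42513789098994080; 42513789098994080 < 50031545098999707? YES
  n = 297: C(297, 9) = 43842345008337645; 43842345008337645 < 50031545098999707? YES
  n = 298: C(298, 9) = 45207677551849890; 45207677551849890 < 50031545098999707? YES
  n = 299: C(299, 9) = 46610674441390059; 46610674441390059 < 50031545098999707? YES
  n = 300: C(300, 9) = 48052241692154700; 48052241692154700 < 50031545098999707? YES
  n = 301: C(301, 9) = 49533303936090975; 49533303936090975 < 50031545098999707? YES
  n = 302: C(302, 9) = 51054804739588650; 51054804739588650 < 50031545098999707? NO
  n = 303: C(303, 9) = 52617706925494425; 52617706925494425 < 50031545098999707? NO
  n = 304: C(304, 9) = 54222992899492560; 54222992899492560 < 50031545098999707? NO
The largest n with C(n, 9) < 50031545098999707 is n = 301 (where E[X] = 16511101312030325/16677181699666569 ≈ 0.990). Hence R_3(9) > 301, i.e. R_3(9) ≥ 302.

Largest n = 301; hence R_3(9) > 301.


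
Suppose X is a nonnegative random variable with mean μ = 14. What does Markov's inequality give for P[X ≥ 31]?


μ = E[X] = 14, a = 31.
Markov: P[X ≥ 31] ≤ μ/a = (14)/31 = 14/31.
Numerically: ≈ 0.452.
(Since a = 31 > μ = 14.000, the bound 14/31 is < 1 and informative.)

P[X ≥ 31] ≤ 14/31 ≈ 0.452.


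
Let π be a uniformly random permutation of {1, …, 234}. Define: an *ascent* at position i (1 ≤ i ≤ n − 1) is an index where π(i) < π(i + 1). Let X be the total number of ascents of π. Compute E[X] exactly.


Write X = Σ X_I over i = 1, …, 233, with X_I the indicator of one ascent.
There are 233 indicators.
For each fixed i, the pair (π(i), π(i+1)) is a uniformly random ordered pair of distinct values from {1, …, 234}; by symmetry P[π(i) < π(i+1)] = 1/2.
By linearity: E[X] = 233 · (1/2) = (234 − 1) · (1/2) = 233/2 ≈ 116.500000.

E[X] = 233/2 = 116.500000.


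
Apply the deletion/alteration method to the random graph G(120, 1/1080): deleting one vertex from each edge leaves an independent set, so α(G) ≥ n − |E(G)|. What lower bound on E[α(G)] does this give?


E[|E(G)|] = C(120, 2)·p = 7140 · (1/1080) = 119/18.
E[α(G)] ≥ n − E[|E(G)|] = 120 − 119/18 = 2041/18.
Numerically: ≈ 113.3889.
(This is only a lower bound; the true E[α(G)] may be larger.)

E[α(G)] ≥ 2041/18 ≈ 113.3889.


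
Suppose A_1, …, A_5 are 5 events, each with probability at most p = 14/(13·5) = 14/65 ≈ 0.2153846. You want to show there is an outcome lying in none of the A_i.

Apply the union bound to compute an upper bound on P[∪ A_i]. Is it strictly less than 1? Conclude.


Union bound: P[∪_{i=1}^{5} A_i] ≤ Σ_i P[A_i] ≤ 5·p = 5·(14/65) = 14/13.
Numerically: 14/13 ≈ 1.0769231.
Is 14/13 < 1? NO.
Since the bound 14/13 is ≥ 1, the union bound is uninformative here; it does NOT by itself certify existence.

5·p = 14/13 ≈ 1.0769231; existence NOT certified by the union bound.


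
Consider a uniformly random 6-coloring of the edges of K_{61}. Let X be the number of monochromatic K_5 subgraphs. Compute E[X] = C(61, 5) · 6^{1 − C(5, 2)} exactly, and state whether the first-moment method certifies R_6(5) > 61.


E[X] = C(61, 5) · 6^{1 − 10} = 5949147 · 6^{−9} = 5949147/10077696.
As a reduced fraction: E[X] = 1983049/3359232 ≈ 0.590.
Is E[X] < 1? YES.
Since E[X] < 1, there exists a 6-coloring of K_{61} with no monochromatic K_5; hence R_6(5) > 61.

E[X] = 1983049/3359232 ≈ 0.590; E[X] < 1, so R_6(5) > 61.


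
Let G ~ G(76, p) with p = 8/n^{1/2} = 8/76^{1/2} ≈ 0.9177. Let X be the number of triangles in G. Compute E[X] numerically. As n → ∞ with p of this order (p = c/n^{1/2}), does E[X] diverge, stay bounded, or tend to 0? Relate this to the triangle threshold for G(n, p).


Number of potential triangles: C(76, 3) = 70300.
Each occurs with probability p³ ≈ (0.9177)³ ≈ 7.727688e-01.
By linearity: E[X] = C(76, 3)·p³ ≈ 70300 · 7.727688e-01 ≈ 54325.6458.
Since α = 1/2 < 1, p = c/n^{1/2} ≫ 1/n is above the triangle threshold p ~ 1/n. Asymptotically E[X] ~ (c³/6)·n^{3(1−α)} = (8³/6)·n^{1.5} → ∞; triangles are abundant w.h.p.

E[X] ≈ 54325.6458; in regime p = Θ(1/n^{1/2}) E[X] diverges (above the triangle threshold p ~ 1/n).


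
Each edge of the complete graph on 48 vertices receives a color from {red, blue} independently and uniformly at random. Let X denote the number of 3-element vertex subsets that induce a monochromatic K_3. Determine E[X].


Let X = Σ_S X_S over the C(48, 3) = 17296 subsets S of size 3, where X_S = 1 if the K_3 on S is monochromatic.
For a fixed S, the K_3 on S has C(3, 2) = 3 edges. P[all 3 edges red] = (1/2)^3, and likewise for blue, so P[monochromatic] = 2·(1/2)^3 = 2^{1 − 3} = 1/4.
Summing: E[X] = C(48, 3) · 2^{1 − 3} = 17296 · 1/4 = 4324.
Numerically: E[X] ≈ 4324.00000.

E[X] = C(48,3)·2^(1−C(3,2)) = 4324 ≈ 4324.00000.


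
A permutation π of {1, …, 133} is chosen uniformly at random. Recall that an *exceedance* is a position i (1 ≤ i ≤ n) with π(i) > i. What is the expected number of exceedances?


Write X = Σ_{i=1}^{133} X_i, where X_i = 1_{π(i) > i}.
For each fixed i, π(i) is uniform over {1, …, 133} (marginal of a uniform permutation), so P[π(i) > i] = (n − i)/n. Summing: Σ_{i=1}^{133} (n − i)/n = (0 + 1 + … + 132)/133 = 133(133 − 1)/(2·133) = (133 − 1)/2.
Hence E[X] = Σ_{i=1}^{133} (133 − i)/133 = 66 ≈ 66.00000.

E[X] = 66 = 66.00000.


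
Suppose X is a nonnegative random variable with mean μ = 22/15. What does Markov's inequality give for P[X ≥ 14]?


μ = E[X] = 22/15, a = 14.
Markov: P[X ≥ 14] ≤ μ/a = (22/15)/14 = 11/105.
Numerically: ≈ 0.104762.
(Since a = 14 > μ = 1.466667, the bound 11/105 is < 1 and informative.)

P[X ≥ 14] ≤ 11/105 ≈ 0.104762.


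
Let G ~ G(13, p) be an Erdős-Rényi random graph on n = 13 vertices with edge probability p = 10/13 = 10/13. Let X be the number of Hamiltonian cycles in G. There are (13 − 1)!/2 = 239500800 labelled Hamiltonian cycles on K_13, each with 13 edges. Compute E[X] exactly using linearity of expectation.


K_13 has (13 − 1)!/2 = 239500800 labelled Hamiltonian cycles.
For each such Hamiltonian cycle H, let X_H = 1 if all 13 edges of H are present in G. Then P[X_H = 1] = p^{13} = (10/13)^{13} = 10000000000000/302875106592253.
By linearity: E[X] = Σ_H E[X_H] = 239500800 · p^{13} = 239500800 · 10000000000000/302875106592253 = 2395008000000000000000/302875106592253.
Numerically: E[X] ≈ 7.908e+06.

E[X] = 239500800 · (10/13)^{13} = 2395008000000000000000/302875106592253 ≈ 7.908e+06.


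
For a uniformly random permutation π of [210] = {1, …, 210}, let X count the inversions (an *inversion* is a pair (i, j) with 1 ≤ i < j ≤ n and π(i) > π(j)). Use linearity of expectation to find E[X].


Write X = Σ X_I over the C(210, 2) = 21945 pairs i < j, with X_I the indicator of one inversion.
There are 21945 indicators.
For each fixed pair i < j, the values π(i) and π(j) are two distinct elements of {1, …, 210} in uniformly random order; by symmetry P[π(i) > π(j)] = 1/2.
By linearity: E[X] = 21945 · (1/2) = C(210, 2) · (1/2) = 21945/2 = 21945/2 ≈ 10972.500000.

E[X] = 21945/2 = 10972.500000.


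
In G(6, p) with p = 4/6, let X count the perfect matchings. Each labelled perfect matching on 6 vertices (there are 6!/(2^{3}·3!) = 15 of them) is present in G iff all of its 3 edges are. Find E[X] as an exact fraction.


K_6 has 6!/(2^{3}·3!) = 15 labelled perfect matchings.
For each such perfect matching H, let X_H = 1 if all 3 edges of H are present in G. Then P[X_H = 1] = p^{3} = (2/3)^{3} = 8/27.
By linearity: E[X] = Σ_H E[X_H] = 15 · p^{3} = 15 · 8/27 = 40/9.
Numerically: E[X] ≈ 4.44.

E[X] = 15 · (2/3)^{3} = 40/9 ≈ 4.44.


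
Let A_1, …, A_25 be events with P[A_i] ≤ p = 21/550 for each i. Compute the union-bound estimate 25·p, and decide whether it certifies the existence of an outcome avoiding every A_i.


Union bound: P[∪_{i=1}^{25} A_i] ≤ Σ_i P[A_i] ≤ 25·p = 25·(21/550) = 21/22.
Numerically: 21/22 ≈ 0.955.
Is 21/22 < 1? YES.
Since P[∪ A_i] ≤ 21/22 < 1, the complement has P[∩ A_i^c] ≥ 1 − 21/22 = 1/22 > 0, so some outcome avoids every A_i.

25·p = 21/22 ≈ 0.955; existence CERTIFIED by the union bound.


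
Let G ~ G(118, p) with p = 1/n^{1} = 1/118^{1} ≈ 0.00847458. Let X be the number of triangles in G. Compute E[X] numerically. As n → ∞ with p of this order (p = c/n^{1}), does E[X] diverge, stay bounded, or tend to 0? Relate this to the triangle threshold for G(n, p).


Number of potential triangles: C(118, 3) = 266916.
Each occurs with probability p³ ≈ (0.00847458)³ ≈ 6.08630873e-07.
By linearity: E[X] = C(118, 3)·p³ ≈ 266916 · 6.08630873e-07 ≈ 0.162453.
Here α = 1, so p = 1/n is exactly at the triangle threshold p ~ 1/n. Asymptotically E[X] → c³/6 = 1³/6 = 1/6 ≈ 0.166667, a bounded constant. In this regime the triangle count is asymptotically Poisson(c³/6).

E[X] ≈ 0.162453; in regime p = Θ(1/n^{1}) E[X] stays bounded (at the triangle threshold p ~ 1/n).


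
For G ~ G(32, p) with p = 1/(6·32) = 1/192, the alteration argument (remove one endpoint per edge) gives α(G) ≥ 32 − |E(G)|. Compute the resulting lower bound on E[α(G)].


E[|E(G)|] = C(32, 2)·p = 496 · (1/192) = 31/12.
E[α(G)] ≥ n − E[|E(G)|] = 32 − 31/12 = 353/12.
Numerically: ≈ 29.41667.
(This is only a lower bound; the true E[α(G)] may be larger.)

E[α(G)] ≥ 353/12 ≈ 29.41667.


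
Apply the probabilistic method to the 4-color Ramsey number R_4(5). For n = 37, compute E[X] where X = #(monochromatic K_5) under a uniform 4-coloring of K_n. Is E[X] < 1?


E[X] = C(37, 5) · 4^{1 − 10} = 435897 · 4^{−9} = 435897/262144.
As a reduced fraction: E[X] = 435897/262144 ≈ 1.662815.
Is E[X] < 1? NO.
Since E[X] ≥ 1, the first-moment bound is inconclusive at n = 37; it does NOT by itself certify R_4(5) > 37.

E[X] = 435897/262144 ≈ 1.662815; E[X] ≥ 1; first-moment method inconclusive here.


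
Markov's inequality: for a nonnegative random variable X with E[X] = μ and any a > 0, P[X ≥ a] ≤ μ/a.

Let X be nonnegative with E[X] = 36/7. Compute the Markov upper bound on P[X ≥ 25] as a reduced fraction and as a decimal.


μ = E[X] = 36/7, a = 25.
Markov: P[X ≥ 25] ≤ μ/a = (36/7)/25 = 36/175.
Numerically: ≈ 0.205714.
(Since a = 25 > μ = 5.142857, the bound 36/175 is < 1 and informative.)

P[X ≥ 25] ≤ 36/175 ≈ 0.205714.


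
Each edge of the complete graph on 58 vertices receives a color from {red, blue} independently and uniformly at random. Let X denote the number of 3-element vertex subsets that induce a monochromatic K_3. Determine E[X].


Let X = Σ_S X_S over the C(58, 3) = 30856 subsets S of size 3, where X_S = 1 if the K_3 on S is monochromatic.
For a fixed S, the K_3 on S has C(3, 2) = 3 edges. P[all 3 edges red] = (1/2)^3, and likewise for blue, so P[monochromatic] = 2·(1/2)^3 = 2^{1 − 3} = 1/4.
By linearity: E[X] = C(58, 3) · 2^{1 − 3} = 30856 · 1/4 = 7714.
Numerically: E[X] ≈ 7714.00000.

E[X] = C(58,3)·2^(1−C(3,2)) = 7714 ≈ 7714.00000.


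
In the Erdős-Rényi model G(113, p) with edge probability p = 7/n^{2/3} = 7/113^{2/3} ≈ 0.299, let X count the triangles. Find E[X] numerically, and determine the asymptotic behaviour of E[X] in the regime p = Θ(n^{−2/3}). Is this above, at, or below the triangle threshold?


Number of potential triangles: C(113, 3) = 234136.
Each occurs with probability p³ ≈ (0.299)³ ≈ 2.68619e-02.
By linearity: E[X] = C(113, 3)·p³ ≈ 234136 · 2.68619e-02 ≈ 6289.345.
Since α = 2/3 < 1, p = c/n^{2/3} ≫ 1/n is above the triangle threshold p ~ 1/n. Asymptotically E[X] ~ (c³/6)·n^{3(1−α)} = (7³/6)·n^{1} → ∞; triangles are abundant w.h.p.

E[X] ≈ 6289.345; in regime p = Θ(1/n^{2/3}) E[X] diverges (above the triangle threshold p ~ 1/n).


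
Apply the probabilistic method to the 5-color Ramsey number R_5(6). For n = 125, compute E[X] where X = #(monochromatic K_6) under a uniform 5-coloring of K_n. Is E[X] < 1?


E[X] = C(125, 6) · 5^{1 − 15} = 4690625500 · 5^{−14} = 4690625500/6103515625.
As a reduced fraction: E[X] = 37525004/48828125 ≈ 0.7685121.
Is E[X] < 1? YES.
Since E[X] < 1, there exists a 5-coloring of K_{125} with no monochromatic K_6; hence R_5(6) > 125.

E[X] = 37525004/48828125 ≈ 0.7685121; E[X] < 1, so R_5(6) > 125.


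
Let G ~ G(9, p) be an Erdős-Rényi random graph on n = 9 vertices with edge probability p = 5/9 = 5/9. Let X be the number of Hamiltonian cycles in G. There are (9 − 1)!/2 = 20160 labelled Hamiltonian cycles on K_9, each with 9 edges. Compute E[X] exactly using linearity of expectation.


K_9 has (9 − 1)!/2 = 20160 labelled Hamiltonian cycles.
For each such Hamiltonian cycle H, let X_H = 1 if all 9 edges of H are present in G. Then P[X_H = 1] = p^{9} = (5/9)^{9} = 1953125/387420489.
By linearity of expectation: E[X] = Σ_H E[X_H] = 20160 · p^{9} = 20160 · 1953125/387420489 = 4375000000/43046721.
Numerically: E[X] ≈ 101.634.

E[X] = 20160 · (5/9)^{9} = 4375000000/43046721 ≈ 101.634.
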